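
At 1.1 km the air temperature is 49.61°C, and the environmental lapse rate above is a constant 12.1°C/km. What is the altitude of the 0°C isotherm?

Height above start = (49.61 − 0) / 12.1 = 4.1 km
Altitude = 1100 m + 4100 m = 5200 m

5.2 km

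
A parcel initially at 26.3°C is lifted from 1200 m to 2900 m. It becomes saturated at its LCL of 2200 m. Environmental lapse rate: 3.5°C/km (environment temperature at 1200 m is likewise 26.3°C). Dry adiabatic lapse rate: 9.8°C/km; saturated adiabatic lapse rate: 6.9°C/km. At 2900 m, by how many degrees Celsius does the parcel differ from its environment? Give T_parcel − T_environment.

-8.68°C (parcel cooler than environment)

Parcel:
  From 1200 m to 2200 m (dry): cools by 9.8 × 1 = 9.8°C, giving 16.5°C.
  From 2200 m to 2900 m (saturated): cools by 6.9 × 0.7 = 4.83°C, giving 11.67°C.
Environment:
  From 1200 m to 2900 m (environment): cools by 3.5 × 1.7 = 5.95°C, giving 20.35°C.
T_parcel − T_env = 11.67 − 20.35 = -8.68°C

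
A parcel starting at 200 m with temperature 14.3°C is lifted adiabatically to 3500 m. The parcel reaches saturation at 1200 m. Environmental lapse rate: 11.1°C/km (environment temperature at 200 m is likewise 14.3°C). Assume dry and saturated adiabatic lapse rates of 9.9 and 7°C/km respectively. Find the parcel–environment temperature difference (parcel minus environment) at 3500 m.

Parcel:
  From 200 m to 1200 m (dry): cools by 9.9 × 1 = 9.9°C, giving 4.4°C.
  From 1200 m to 3500 m (saturated): cools by 7 × 2.3 = 16.1°C, giving -11.7°C.
Environment:
  From 200 m to 3500 m (environment): cools by 11.1 × 3.3 = 36.63°C, giving -22.33°C.
T_parcel − T_env = -11.7 − (-22.33) = +10.63°C

+10.63°C (parcel warmer than environment)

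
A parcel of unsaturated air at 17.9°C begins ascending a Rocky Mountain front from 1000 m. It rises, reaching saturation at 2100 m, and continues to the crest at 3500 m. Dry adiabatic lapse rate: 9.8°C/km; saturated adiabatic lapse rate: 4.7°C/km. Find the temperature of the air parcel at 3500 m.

1000 → 2100 m (dry, 9.8°C/km): ΔT = -9.8 × 1.1 = -10.78°C → T = 7.12°C
2100 → 3500 m (saturated, 4.7°C/km): ΔT = -4.7 × 1.4 = -6.58°C → T = 0.54°C

0.54°C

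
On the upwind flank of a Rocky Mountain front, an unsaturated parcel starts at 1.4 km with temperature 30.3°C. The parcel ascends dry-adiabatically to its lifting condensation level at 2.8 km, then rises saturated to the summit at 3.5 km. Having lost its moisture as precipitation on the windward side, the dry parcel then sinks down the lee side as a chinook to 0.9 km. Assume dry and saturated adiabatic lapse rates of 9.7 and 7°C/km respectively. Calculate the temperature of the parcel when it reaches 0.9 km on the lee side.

1400 → 2800 m (dry, 9.7°C/km): ΔT = -9.7 × 1.4 = -13.58°C → T = 16.72°C
2800 → 3500 m (saturated, 7°C/km): ΔT = -7 × 0.7 = -4.9°C → T = 11.82°C
3500 → 900 m (dry descent, 9.7°C/km): ΔT = +9.7 × 2.6 = +25.22°C → T = 37.04°C

37.04°C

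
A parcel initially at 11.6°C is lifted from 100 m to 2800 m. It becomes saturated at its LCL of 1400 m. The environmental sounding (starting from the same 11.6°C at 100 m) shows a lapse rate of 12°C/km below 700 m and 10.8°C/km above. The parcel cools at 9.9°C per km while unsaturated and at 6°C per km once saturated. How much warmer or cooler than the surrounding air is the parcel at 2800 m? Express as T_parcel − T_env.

+8.61°C (parcel warmer than environment)

Parcel:
  From 100 m to 1400 m (dry): cools by 9.9 × 1.3 = 12.87°C, giving -1.27°C.
  From 1400 m to 2800 m (saturated): cools by 6 × 1.4 = 8.4°C, giving -9.67°C.
Environment:
  From 100 m to 700 m (environment, lower layer): cools by 12 × 0.6 = 7.2°C, giving 4.4°C.
  From 700 m to 2800 m (environment, upper layer): cools by 10.8 × 2.1 = 22.68°C, giving -18.28°C.
T_parcel − T_env = -9.67 − (-18.28) = +8.61°C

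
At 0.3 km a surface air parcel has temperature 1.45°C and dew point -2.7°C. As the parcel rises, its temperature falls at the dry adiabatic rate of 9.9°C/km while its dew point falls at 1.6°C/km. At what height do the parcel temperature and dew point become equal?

0.8 km

T and T_d converge at 9.9 − 1.6 = 8.3°C per km
Height above start = (1.45 − (-2.7)) / 8.3 = 0.5 km
LCL altitude = 300 m + 500 m = 800 m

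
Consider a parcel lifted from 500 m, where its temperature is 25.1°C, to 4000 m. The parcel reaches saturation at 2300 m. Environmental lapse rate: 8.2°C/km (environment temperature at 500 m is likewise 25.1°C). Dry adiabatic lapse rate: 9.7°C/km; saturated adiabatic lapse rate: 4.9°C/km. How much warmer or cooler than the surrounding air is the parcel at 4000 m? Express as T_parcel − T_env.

Parcel:
  Dry to 2300 m: -9.7 × 1.8 km = -17.46°C, so T = 7.64°C.
  Saturated to 4000 m: -4.9 × 1.7 km = -8.33°C, so T = -0.69°C.
Environment:
  Environment to 4000 m: -8.2 × 3.5 km = -28.7°C, so T = -3.6°C.
T_parcel − T_env = -0.69 − (-3.6) = +2.91°C

+2.91°C (parcel warmer than environment)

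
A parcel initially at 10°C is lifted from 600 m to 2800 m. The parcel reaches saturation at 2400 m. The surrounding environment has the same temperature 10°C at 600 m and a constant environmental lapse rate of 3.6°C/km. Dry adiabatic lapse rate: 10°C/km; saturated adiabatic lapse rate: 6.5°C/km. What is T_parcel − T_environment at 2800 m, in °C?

-12.68°C (parcel cooler than environment)

Parcel:
  Dry to 2400 m: -10 × 1.8 km = -18°C, so T = -8°C.
  Saturated to 2800 m: -6.5 × 0.4 km = -2.6°C, so T = -10.6°C.
Environment:
  Environment to 2800 m: -3.6 × 2.2 km = -7.92°C, so T = 2.08°C.
T_parcel − T_env = -10.6 − 2.08 = -12.68°C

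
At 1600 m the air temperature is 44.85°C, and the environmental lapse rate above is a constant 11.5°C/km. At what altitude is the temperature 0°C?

Height above start = (44.85 − 0) / 11.5 = 3.9 km
Altitude = 1600 m + 3900 m = 5500 m

5500 m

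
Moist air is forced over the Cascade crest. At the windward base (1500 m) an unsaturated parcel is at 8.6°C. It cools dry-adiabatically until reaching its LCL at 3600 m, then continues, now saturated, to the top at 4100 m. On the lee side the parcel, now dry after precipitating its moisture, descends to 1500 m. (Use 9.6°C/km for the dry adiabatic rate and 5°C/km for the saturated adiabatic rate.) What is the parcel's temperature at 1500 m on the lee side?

10.9°C

Dry to 3600 m: -9.6 × 2.1 km = -20.16°C, so T = -11.56°C.
Saturated to 4100 m: -5 × 0.5 km = -2.5°C, so T = -14.06°C.
Dry descent to 1500 m: +9.6 × 2.6 km = +24.96°C, so T = 10.9°C.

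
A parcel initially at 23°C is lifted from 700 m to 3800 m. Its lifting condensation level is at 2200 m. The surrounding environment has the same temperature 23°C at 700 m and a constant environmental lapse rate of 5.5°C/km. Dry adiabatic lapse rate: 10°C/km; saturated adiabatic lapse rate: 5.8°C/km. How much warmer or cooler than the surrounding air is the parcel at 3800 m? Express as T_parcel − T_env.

Parcel:
  700–2200 m, dry: Δz = 1.5 km ⇒ ΔT = -15°C; T = 8°C
  2200–3800 m, saturated: Δz = 1.6 km ⇒ ΔT = -9.28°C; T = -1.28°C
Environment:
  700–3800 m, environment: Δz = 3.1 km ⇒ ΔT = -17.05°C; T = 5.95°C
T_parcel − T_env = -1.28 − 5.95 = -7.23°C

-7.23°C (parcel cooler than environment)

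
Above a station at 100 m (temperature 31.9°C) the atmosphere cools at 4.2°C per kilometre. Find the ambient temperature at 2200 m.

From 100 m to 2200 m (environmental): cools by 4.2 × 2.1 = 8.82°C, giving 23.08°C.

23.08°C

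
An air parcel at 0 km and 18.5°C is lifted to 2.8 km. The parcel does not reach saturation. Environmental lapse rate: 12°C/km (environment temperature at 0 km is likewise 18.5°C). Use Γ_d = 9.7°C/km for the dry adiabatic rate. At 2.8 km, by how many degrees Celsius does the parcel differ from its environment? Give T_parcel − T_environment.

+6.44°C (parcel warmer than environment)

Parcel:
  0 → 2800 m (dry, 9.7°C/km): ΔT = -9.7 × 2.8 = -27.16°C → T = -8.66°C
Environment:
  0 → 2800 m (environment, 12°C/km): ΔT = -12 × 2.8 = -33.6°C → T = -15.1°C
T_parcel − T_env = -8.66 − (-15.1) = +6.44°C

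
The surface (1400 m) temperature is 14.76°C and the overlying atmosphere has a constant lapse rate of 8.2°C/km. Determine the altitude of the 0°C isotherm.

Height above start = (14.76 − 0) / 8.2 = 1.8 km
Altitude = 1400 m + 1800 m = 3200 m

3200 m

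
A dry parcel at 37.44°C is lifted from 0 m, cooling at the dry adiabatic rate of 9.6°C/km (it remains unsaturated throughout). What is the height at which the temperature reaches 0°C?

Height above start = (37.44 − 0) / 9.6 = 3.9 km
Altitude = 0 m + 3900 m = 3900 m

3900 m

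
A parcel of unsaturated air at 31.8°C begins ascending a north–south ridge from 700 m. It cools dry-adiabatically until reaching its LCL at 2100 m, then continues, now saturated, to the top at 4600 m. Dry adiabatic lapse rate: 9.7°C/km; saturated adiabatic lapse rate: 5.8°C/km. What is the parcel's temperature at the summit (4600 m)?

3.72°C

700 → 2100 m (dry, 9.7°C/km): ΔT = -9.7 × 1.4 = -13.58°C → T = 18.22°C
2100 → 4600 m (saturated, 5.8°C/km): ΔT = -5.8 × 2.5 = -14.5°C → T = 3.72°C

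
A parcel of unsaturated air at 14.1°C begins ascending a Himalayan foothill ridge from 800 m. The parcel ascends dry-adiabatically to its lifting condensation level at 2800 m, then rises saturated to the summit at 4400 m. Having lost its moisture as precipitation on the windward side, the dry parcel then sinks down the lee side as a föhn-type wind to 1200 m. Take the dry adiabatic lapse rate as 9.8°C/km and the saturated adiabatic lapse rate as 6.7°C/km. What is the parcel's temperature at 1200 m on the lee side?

15.14°C

800 → 2800 m (dry, 9.8°C/km): ΔT = -9.8 × 2 = -19.6°C → T = -5.5°C
2800 → 4400 m (saturated, 6.7°C/km): ΔT = -6.7 × 1.6 = -10.72°C → T = -16.22°C
4400 → 1200 m (dry descent, 9.8°C/km): ΔT = +9.8 × 3.2 = +31.36°C → T = 15.14°C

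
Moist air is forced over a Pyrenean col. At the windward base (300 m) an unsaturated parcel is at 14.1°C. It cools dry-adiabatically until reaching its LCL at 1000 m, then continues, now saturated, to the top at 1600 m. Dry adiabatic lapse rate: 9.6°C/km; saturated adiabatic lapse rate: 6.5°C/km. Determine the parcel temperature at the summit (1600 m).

Dry to 1000 m: -9.6 × 0.7 km = -6.72°C, so T = 7.38°C.
Saturated to 1600 m: -6.5 × 0.6 km = -3.9°C, so T = 3.48°C.

3.48°C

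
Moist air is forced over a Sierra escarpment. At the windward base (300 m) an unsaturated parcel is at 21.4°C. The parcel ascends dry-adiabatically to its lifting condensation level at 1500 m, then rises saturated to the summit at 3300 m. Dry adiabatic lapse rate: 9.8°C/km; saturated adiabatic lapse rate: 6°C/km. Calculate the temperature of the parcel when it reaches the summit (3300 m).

-1.16°C

Dry to 1500 m: -9.8 × 1.2 km = -11.76°C, so T = 9.64°C.
Saturated to 3300 m: -6 × 1.8 km = -10.8°C, so T = -1.16°C.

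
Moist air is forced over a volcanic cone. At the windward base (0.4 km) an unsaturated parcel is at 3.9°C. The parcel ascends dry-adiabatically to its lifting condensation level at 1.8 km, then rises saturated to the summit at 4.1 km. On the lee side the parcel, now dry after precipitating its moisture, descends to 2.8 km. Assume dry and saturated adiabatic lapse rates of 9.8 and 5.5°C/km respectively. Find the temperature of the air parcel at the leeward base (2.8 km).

-9.73°C

From 400 m to 1800 m (dry): cools by 9.8 × 1.4 = 13.72°C, giving -9.82°C.
From 1800 m to 4100 m (saturated): cools by 5.5 × 2.3 = 12.65°C, giving -22.47°C.
From 4100 m to 2800 m (dry descent): warms by 9.8 × 1.3 = 12.74°C, giving -9.73°C.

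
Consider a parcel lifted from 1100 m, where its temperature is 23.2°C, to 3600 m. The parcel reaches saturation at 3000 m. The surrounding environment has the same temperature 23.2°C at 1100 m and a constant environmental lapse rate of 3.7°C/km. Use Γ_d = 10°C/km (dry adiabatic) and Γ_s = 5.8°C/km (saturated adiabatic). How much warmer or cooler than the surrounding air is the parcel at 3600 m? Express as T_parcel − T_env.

Parcel:
  1100–3000 m, dry: Δz = 1.9 km ⇒ ΔT = -19°C; T = 4.2°C
  3000–3600 m, saturated: Δz = 0.6 km ⇒ ΔT = -3.48°C; T = 0.72°C
Environment:
  1100–3600 m, environment: Δz = 2.5 km ⇒ ΔT = -9.25°C; T = 13.95°C
T_parcel − T_env = 0.72 − 13.95 = -13.23°C

-13.23°C (parcel cooler than environment)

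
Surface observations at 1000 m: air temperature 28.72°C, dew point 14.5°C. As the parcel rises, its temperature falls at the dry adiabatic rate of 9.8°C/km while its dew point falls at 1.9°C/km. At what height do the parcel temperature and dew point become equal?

T and T_d converge at 9.8 − 1.9 = 7.9°C per km
Height above start = (28.72 − 14.5) / 7.9 = 1.8 km
LCL altitude = 1000 m + 1800 m = 2800 m

2800 m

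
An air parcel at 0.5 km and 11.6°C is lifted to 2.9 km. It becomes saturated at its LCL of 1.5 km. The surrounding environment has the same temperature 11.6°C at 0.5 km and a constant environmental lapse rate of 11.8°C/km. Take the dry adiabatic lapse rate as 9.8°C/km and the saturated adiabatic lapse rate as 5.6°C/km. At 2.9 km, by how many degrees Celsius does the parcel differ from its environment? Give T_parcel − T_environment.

+10.68°C (parcel warmer than environment)

Parcel:
  500–1500 m, dry: Δz = 1 km ⇒ ΔT = -9.8°C; T = 1.8°C
  1500–2900 m, saturated: Δz = 1.4 km ⇒ ΔT = -7.84°C; T = -6.04°C
Environment:
  500–2900 m, environment: Δz = 2.4 km ⇒ ΔT = -28.32°C; T = -16.72°C
T_parcel − T_env = -6.04 − (-16.72) = +10.68°C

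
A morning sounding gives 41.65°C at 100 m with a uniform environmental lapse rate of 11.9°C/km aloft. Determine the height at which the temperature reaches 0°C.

Height above start = (41.65 − 0) / 11.9 = 3.5 km
Altitude = 100 m + 3500 m = 3600 m

3600 m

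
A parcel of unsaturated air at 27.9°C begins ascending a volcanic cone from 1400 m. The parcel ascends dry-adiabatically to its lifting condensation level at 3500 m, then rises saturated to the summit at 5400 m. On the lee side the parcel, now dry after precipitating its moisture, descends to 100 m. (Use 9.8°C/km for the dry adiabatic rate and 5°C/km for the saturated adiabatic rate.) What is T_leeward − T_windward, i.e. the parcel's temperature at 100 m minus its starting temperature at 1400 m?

1400 → 3500 m (dry, 9.8°C/km): ΔT = -9.8 × 2.1 = -20.58°C → T = 7.32°C
3500 → 5400 m (saturated, 5°C/km): ΔT = -5 × 1.9 = -9.5°C → T = -2.18°C
5400 → 100 m (dry descent, 9.8°C/km): ΔT = +9.8 × 5.3 = +51.94°C → T = 49.76°C
Net change vs windward start: 49.76 − 27.9 = +21.86°C

+21.86°C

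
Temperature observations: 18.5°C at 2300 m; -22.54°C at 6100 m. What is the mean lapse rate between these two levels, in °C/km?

10.8°C/km

Γ = −ΔT/Δz = (18.5 − (-22.54)) / (6100 − 2300) m
  = 41.04°C / 3.8 km = 10.8°C/km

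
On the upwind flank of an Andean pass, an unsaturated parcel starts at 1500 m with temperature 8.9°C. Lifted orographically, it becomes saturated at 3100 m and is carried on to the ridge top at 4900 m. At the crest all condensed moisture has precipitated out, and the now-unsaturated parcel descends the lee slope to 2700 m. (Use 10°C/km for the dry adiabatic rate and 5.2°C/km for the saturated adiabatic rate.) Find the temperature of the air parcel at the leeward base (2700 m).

1500 → 3100 m (dry, 10°C/km): ΔT = -10 × 1.6 = -16°C → T = -7.1°C
3100 → 4900 m (saturated, 5.2°C/km): ΔT = -5.2 × 1.8 = -9.36°C → T = -16.46°C
4900 → 2700 m (dry descent, 10°C/km): ΔT = +10 × 2.2 = +22°C → T = 5.54°C

5.54°C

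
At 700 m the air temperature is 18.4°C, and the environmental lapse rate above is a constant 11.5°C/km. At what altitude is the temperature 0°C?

Height above start = (18.4 − 0) / 11.5 = 1.6 km
Altitude = 700 m + 1600 m = 2300 m

2300 m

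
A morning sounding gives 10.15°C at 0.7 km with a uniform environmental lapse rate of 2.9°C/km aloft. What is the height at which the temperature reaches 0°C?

Height above start = (10.15 − 0) / 2.9 = 3.5 km
Altitude = 700 m + 3500 m = 4200 m

4.2 km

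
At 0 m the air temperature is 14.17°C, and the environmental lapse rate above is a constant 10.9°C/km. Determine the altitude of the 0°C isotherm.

Height above start = (14.17 − 0) / 10.9 = 1.3 km
Altitude = 0 m + 1300 m = 1300 m

1300 m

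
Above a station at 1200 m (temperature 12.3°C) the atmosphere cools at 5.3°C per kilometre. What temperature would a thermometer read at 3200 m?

From 1200 m to 3200 m (environmental): cools by 5.3 × 2 = 10.6°C, giving 1.7°C.

1.7°C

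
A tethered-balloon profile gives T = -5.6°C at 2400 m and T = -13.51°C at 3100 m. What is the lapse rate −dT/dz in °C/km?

11.3°C/km

Γ = −ΔT/Δz = (-5.6 − (-13.51)) / (3100 − 2400) m
  = 7.91°C / 0.7 km = 11.3°C/km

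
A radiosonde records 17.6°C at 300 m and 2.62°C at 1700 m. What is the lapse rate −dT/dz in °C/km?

Γ = −ΔT/Δz = (17.6 − 2.62) / (1700 − 300) m
  = 14.98°C / 1.4 km = 10.7°C/km

10.7°C/km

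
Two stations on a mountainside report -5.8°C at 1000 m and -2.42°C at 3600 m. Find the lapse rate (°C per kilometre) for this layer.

-1.3°C/km

Γ = −ΔT/Δz = (-5.8 − (-2.42)) / (3600 − 1000) m
  = -3.38°C / 2.6 km = -1.3°C/km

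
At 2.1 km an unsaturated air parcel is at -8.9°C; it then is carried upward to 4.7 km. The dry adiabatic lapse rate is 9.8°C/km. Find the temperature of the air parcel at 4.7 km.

Dry adiabatic to 4700 m: -9.8 × 2.6 km = -25.48°C, so T = -34.38°C.

-34.38°C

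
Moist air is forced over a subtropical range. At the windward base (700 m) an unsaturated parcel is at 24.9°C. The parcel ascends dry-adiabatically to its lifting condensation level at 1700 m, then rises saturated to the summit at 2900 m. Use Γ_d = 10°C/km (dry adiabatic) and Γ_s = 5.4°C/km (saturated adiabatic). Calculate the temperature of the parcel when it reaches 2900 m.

8.42°C

From 700 m to 1700 m (dry): cools by 10 × 1 = 10°C, giving 14.9°C.
From 1700 m to 2900 m (saturated): cools by 5.4 × 1.2 = 6.48°C, giving 8.42°C.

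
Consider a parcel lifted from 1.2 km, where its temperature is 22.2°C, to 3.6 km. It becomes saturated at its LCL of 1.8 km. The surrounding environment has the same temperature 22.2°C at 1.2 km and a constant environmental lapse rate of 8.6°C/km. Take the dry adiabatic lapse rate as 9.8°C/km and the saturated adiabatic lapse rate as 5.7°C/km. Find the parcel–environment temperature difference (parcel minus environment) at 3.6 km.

+4.5°C (parcel warmer than environment)

Parcel:
  1200 → 1800 m (dry, 9.8°C/km): ΔT = -9.8 × 0.6 = -5.88°C → T = 16.32°C
  1800 → 3600 m (saturated, 5.7°C/km): ΔT = -5.7 × 1.8 = -10.26°C → T = 6.06°C
Environment:
  1200 → 3600 m (environment, 8.6°C/km): ΔT = -8.6 × 2.4 = -20.64°C → T = 1.56°C
T_parcel − T_env = 6.06 − 1.56 = +4.5°C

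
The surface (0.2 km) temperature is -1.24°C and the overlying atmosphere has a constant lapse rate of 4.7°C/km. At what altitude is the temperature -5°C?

Height above start = (-1.24 − (-5)) / 4.7 = 0.8 km
Altitude = 200 m + 800 m = 1000 m

1 km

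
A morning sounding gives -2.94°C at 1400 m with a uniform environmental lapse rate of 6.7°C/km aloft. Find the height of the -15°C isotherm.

Height above start = (-2.94 − (-15)) / 6.7 = 1.8 km
Altitude = 1400 m + 1800 m = 3200 m

3200 m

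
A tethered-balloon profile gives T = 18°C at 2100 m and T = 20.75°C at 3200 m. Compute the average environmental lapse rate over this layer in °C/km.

-2.5°C/km

Γ = −ΔT/Δz = (18 − 20.75) / (3200 − 2100) m
  = -2.75°C / 1.1 km = -2.5°C/km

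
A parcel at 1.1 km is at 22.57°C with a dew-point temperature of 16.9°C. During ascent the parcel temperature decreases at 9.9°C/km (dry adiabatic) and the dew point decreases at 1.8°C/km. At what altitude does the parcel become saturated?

1.8 km

T and T_d converge at 9.9 − 1.8 = 8.1°C per km
Height above start = (22.57 − 16.9) / 8.1 = 0.7 km
LCL altitude = 1100 m + 700 m = 1800 m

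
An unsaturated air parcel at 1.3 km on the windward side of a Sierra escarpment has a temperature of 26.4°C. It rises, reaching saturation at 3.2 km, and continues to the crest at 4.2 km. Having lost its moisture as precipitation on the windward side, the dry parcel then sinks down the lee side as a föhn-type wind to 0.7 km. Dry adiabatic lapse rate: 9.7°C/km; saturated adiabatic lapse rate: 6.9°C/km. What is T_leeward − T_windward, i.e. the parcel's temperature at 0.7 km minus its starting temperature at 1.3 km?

Dry to 3200 m: -9.7 × 1.9 km = -18.43°C, so T = 7.97°C.
Saturated to 4200 m: -6.9 × 1 km = -6.9°C, so T = 1.07°C.
Dry descent to 700 m: +9.7 × 3.5 km = +33.95°C, so T = 35.02°C.
Net change vs windward start: 35.02 − 26.4 = +8.62°C

+8.62°C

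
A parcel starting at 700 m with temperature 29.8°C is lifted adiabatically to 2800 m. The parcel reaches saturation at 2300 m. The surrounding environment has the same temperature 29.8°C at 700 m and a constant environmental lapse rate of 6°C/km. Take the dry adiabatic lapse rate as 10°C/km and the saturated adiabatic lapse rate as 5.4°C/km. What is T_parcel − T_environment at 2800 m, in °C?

-6.1°C (parcel cooler than environment)

Parcel:
  700–2300 m, dry: Δz = 1.6 km ⇒ ΔT = -16°C; T = 13.8°C
  2300–2800 m, saturated: Δz = 0.5 km ⇒ ΔT = -2.7°C; T = 11.1°C
Environment:
  700–2800 m, environment: Δz = 2.1 km ⇒ ΔT = -12.6°C; T = 17.2°C
T_parcel − T_env = 11.1 − 17.2 = -6.1°C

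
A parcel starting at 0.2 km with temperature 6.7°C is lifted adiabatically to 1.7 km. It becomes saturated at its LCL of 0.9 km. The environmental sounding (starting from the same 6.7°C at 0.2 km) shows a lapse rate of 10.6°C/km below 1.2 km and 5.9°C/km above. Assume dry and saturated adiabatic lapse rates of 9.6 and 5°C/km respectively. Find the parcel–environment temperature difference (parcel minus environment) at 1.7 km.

+2.83°C (parcel warmer than environment)

Parcel:
  200 → 900 m (dry, 9.6°C/km): ΔT = -9.6 × 0.7 = -6.72°C → T = -0.02°C
  900 → 1700 m (saturated, 5°C/km): ΔT = -5 × 0.8 = -4°C → T = -4.02°C
Environment:
  200 → 1200 m (environment, lower layer, 10.6°C/km): ΔT = -10.6 × 1 = -10.6°C → T = -3.9°C
  1200 → 1700 m (environment, upper layer, 5.9°C/km): ΔT = -5.9 × 0.5 = -2.95°C → T = -6.85°C
T_parcel − T_env = -4.02 − (-6.85) = +2.83°C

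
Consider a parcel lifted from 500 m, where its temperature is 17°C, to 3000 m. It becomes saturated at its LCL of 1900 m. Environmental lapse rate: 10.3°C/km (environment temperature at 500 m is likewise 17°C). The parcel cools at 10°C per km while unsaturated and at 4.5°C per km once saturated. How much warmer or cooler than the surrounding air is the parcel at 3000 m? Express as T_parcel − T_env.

+6.8°C (parcel warmer than environment)

Parcel:
  500–1900 m, dry: Δz = 1.4 km ⇒ ΔT = -14°C; T = 3°C
  1900–3000 m, saturated: Δz = 1.1 km ⇒ ΔT = -4.95°C; T = -1.95°C
Environment:
  500–3000 m, environment: Δz = 2.5 km ⇒ ΔT = -25.75°C; T = -8.75°C
T_parcel − T_env = -1.95 − (-8.75) = +6.8°C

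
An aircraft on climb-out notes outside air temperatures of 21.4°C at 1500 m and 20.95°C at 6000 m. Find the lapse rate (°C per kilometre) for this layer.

Γ = −ΔT/Δz = (21.4 − 20.95) / (6000 − 1500) m
  = 0.45°C / 4.5 km = 0.1°C/km

0.1°C/km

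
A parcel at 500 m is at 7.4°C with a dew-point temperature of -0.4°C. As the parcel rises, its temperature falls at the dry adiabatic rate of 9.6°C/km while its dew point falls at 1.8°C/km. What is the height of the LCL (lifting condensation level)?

1500 m

T and T_d converge at 9.6 − 1.8 = 7.8°C per km
Height above start = (7.4 − (-0.4)) / 7.8 = 1 km
LCL altitude = 500 m + 1000 m = 1500 m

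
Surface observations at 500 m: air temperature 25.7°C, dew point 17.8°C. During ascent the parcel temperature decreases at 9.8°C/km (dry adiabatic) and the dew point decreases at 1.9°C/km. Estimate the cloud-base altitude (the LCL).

T and T_d converge at 9.8 − 1.9 = 7.9°C per km
Height above start = (25.7 − 17.8) / 7.9 = 1 km
LCL altitude = 500 m + 1000 m = 1500 m

1500 m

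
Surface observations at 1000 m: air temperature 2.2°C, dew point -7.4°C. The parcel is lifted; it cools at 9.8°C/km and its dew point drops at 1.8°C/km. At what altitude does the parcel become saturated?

T and T_d converge at 9.8 − 1.8 = 8°C per km
Height above start = (2.2 − (-7.4)) / 8 = 1.2 km
LCL altitude = 1000 m + 1200 m = 2200 m

2200 m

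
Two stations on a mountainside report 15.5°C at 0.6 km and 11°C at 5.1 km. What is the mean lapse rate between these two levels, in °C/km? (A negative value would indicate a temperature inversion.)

Γ = −ΔT/Δz = (15.5 − 11) / (5100 − 600) m
  = 4.5°C / 4.5 km = 1°C/km

1°C/km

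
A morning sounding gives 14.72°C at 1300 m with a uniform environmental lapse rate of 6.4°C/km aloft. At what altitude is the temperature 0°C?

Height above start = (14.72 − 0) / 6.4 = 2.3 km
Altitude = 1300 m + 2300 m = 3600 m

3600 m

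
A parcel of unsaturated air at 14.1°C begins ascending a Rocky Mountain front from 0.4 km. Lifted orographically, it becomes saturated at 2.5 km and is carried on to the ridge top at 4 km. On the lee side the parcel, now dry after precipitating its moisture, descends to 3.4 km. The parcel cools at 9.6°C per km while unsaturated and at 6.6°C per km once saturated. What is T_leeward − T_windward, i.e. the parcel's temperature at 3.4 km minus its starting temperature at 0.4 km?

From 400 m to 2500 m (dry): cools by 9.6 × 2.1 = 20.16°C, giving -6.06°C.
From 2500 m to 4000 m (saturated): cools by 6.6 × 1.5 = 9.9°C, giving -15.96°C.
From 4000 m to 3400 m (dry descent): warms by 9.6 × 0.6 = 5.76°C, giving -10.2°C.
Net change vs windward start: -10.2 − 14.1 = -24.3°C

-24.3°C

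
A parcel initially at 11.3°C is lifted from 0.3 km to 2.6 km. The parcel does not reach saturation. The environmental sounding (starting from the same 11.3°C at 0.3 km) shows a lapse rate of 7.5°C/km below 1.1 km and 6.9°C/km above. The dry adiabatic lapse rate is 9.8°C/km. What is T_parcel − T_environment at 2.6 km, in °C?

Parcel:
  300 → 2600 m (dry, 9.8°C/km): ΔT = -9.8 × 2.3 = -22.54°C → T = -11.24°C
Environment:
  300 → 1100 m (environment, lower layer, 7.5°C/km): ΔT = -7.5 × 0.8 = -6°C → T = 5.3°C
  1100 → 2600 m (environment, upper layer, 6.9°C/km): ΔT = -6.9 × 1.5 = -10.35°C → T = -5.05°C
T_parcel − T_env = -11.24 − (-5.05) = -6.19°C

-6.19°C (parcel cooler than environment)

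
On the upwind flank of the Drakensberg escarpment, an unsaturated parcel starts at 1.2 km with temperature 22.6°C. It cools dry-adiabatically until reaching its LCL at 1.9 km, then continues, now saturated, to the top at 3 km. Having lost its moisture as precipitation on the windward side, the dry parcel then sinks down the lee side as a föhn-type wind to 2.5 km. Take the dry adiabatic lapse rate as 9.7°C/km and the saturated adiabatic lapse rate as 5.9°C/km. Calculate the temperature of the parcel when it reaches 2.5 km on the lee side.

1200–1900 m, dry: Δz = 0.7 km ⇒ ΔT = -6.79°C; T = 15.81°C
1900–3000 m, saturated: Δz = 1.1 km ⇒ ΔT = -6.49°C; T = 9.32°C
3000–2500 m, dry descent: Δz = 0.5 km ⇒ ΔT = +4.85°C; T = 14.17°C

14.17°C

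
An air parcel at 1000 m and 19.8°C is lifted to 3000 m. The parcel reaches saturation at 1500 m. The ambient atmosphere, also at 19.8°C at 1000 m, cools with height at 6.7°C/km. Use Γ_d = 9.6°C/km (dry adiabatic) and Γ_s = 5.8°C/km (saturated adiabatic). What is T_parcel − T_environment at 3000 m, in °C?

Parcel:
  1000–1500 m, dry: Δz = 0.5 km ⇒ ΔT = -4.8°C; T = 15°C
  1500–3000 m, saturated: Δz = 1.5 km ⇒ ΔT = -8.7°C; T = 6.3°C
Environment:
  1000–3000 m, environment: Δz = 2 km ⇒ ΔT = -13.4°C; T = 6.4°C
T_parcel − T_env = 6.3 − 6.4 = -0.1°C

-0.1°C (parcel cooler than environment)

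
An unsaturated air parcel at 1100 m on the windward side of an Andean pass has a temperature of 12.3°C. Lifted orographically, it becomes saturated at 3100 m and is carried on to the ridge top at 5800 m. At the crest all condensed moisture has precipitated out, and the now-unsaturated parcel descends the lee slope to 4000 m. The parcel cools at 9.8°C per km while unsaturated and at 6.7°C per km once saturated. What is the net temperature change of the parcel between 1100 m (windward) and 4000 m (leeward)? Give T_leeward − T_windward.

From 1100 m to 3100 m (dry): cools by 9.8 × 2 = 19.6°C, giving -7.3°C.
From 3100 m to 5800 m (saturated): cools by 6.7 × 2.7 = 18.09°C, giving -25.39°C.
From 5800 m to 4000 m (dry descent): warms by 9.8 × 1.8 = 17.64°C, giving -7.75°C.
Net change vs windward start: -7.75 − 12.3 = -20.05°C

-20.05°C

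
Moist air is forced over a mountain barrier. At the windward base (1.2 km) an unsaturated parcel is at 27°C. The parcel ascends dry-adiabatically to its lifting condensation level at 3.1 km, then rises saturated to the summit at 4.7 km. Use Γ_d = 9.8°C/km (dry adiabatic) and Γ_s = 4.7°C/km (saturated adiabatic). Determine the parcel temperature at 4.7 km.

Dry to 3100 m: -9.8 × 1.9 km = -18.62°C, so T = 8.38°C.
Saturated to 4700 m: -4.7 × 1.6 km = -7.52°C, so T = 0.86°C.

0.86°C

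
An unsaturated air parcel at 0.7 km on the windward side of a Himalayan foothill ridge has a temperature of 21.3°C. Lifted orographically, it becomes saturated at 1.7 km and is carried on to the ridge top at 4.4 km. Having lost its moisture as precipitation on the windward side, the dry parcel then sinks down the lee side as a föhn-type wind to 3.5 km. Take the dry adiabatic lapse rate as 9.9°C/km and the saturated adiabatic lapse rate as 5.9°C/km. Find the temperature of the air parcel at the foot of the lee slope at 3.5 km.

4.38°C

From 700 m to 1700 m (dry): cools by 9.9 × 1 = 9.9°C, giving 11.4°C.
From 1700 m to 4400 m (saturated): cools by 5.9 × 2.7 = 15.93°C, giving -4.53°C.
From 4400 m to 3500 m (dry descent): warms by 9.9 × 0.9 = 8.91°C, giving 4.38°C.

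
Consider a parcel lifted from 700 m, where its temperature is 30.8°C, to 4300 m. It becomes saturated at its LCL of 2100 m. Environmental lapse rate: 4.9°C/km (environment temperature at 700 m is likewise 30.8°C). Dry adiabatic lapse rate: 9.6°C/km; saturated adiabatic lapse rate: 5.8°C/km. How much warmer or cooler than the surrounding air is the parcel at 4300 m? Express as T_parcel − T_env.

Parcel:
  700–2100 m, dry: Δz = 1.4 km ⇒ ΔT = -13.44°C; T = 17.36°C
  2100–4300 m, saturated: Δz = 2.2 km ⇒ ΔT = -12.76°C; T = 4.6°C
Environment:
  700–4300 m, environment: Δz = 3.6 km ⇒ ΔT = -17.64°C; T = 13.16°C
T_parcel − T_env = 4.6 − 13.16 = -8.56°C

-8.56°C (parcel cooler than environment)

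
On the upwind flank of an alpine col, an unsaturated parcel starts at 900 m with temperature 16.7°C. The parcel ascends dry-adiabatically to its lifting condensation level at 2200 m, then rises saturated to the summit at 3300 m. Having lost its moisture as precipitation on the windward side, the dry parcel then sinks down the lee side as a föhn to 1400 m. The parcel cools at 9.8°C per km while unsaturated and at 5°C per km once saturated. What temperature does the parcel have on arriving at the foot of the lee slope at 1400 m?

From 900 m to 2200 m (dry): cools by 9.8 × 1.3 = 12.74°C, giving 3.96°C.
From 2200 m to 3300 m (saturated): cools by 5 × 1.1 = 5.5°C, giving -1.54°C.
From 3300 m to 1400 m (dry descent): warms by 9.8 × 1.9 = 18.62°C, giving 17.08°C.

17.08°C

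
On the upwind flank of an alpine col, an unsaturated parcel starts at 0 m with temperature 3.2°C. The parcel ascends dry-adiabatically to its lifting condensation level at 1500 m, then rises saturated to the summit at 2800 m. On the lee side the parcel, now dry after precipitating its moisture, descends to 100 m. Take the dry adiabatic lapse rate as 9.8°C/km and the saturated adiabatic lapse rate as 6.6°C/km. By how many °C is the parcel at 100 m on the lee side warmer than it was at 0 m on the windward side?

Dry to 1500 m: -9.8 × 1.5 km = -14.7°C, so T = -11.5°C.
Saturated to 2800 m: -6.6 × 1.3 km = -8.58°C, so T = -20.08°C.
Dry descent to 100 m: +9.8 × 2.7 km = +26.46°C, so T = 6.38°C.
Net change vs windward start: 6.38 − 3.2 = +3.18°C

+3.18°C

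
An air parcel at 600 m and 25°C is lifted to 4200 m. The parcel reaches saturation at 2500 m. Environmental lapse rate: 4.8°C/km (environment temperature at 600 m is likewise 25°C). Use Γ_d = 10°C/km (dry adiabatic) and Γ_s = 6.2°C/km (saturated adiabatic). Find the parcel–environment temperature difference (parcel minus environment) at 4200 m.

-12.26°C (parcel cooler than environment)

Parcel:
  600–2500 m, dry: Δz = 1.9 km ⇒ ΔT = -19°C; T = 6°C
  2500–4200 m, saturated: Δz = 1.7 km ⇒ ΔT = -10.54°C; T = -4.54°C
Environment:
  600–4200 m, environment: Δz = 3.6 km ⇒ ΔT = -17.28°C; T = 7.72°C
T_parcel − T_env = -4.54 − 7.72 = -12.26°C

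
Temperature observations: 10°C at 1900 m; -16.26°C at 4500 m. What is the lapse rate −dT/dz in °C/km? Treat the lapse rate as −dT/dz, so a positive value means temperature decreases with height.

10.1°C/km

Γ = −ΔT/Δz = (10 − (-16.26)) / (4500 − 1900) m
  = 26.26°C / 2.6 km = 10.1°C/km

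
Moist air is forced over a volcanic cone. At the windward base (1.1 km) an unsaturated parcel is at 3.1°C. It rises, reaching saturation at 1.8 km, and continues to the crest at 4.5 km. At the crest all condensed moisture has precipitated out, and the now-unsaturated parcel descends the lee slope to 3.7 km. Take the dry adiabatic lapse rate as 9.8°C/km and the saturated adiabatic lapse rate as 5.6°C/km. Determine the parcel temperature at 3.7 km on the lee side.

Dry to 1800 m: -9.8 × 0.7 km = -6.86°C, so T = -3.76°C.
Saturated to 4500 m: -5.6 × 2.7 km = -15.12°C, so T = -18.88°C.
Dry descent to 3700 m: +9.8 × 0.8 km = +7.84°C, so T = -11.04°C.

-11.04°C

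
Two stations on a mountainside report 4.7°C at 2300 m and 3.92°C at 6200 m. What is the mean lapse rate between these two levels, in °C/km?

0.2°C/km

Γ = −ΔT/Δz = (4.7 − 3.92) / (6200 − 2300) m
  = 0.78°C / 3.9 km = 0.2°C/km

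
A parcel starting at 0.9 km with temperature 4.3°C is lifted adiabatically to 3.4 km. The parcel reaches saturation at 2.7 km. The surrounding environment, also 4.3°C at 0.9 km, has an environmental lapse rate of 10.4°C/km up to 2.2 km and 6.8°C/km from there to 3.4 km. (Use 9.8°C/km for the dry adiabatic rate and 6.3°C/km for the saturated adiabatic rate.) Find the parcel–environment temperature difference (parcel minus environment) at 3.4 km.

Parcel:
  Dry to 2700 m: -9.8 × 1.8 km = -17.64°C, so T = -13.34°C.
  Saturated to 3400 m: -6.3 × 0.7 km = -4.41°C, so T = -17.75°C.
Environment:
  Environment, lower layer to 2200 m: -10.4 × 1.3 km = -13.52°C, so T = -9.22°C.
  Environment, upper layer to 3400 m: -6.8 × 1.2 km = -8.16°C, so T = -17.38°C.
T_parcel − T_env = -17.75 − (-17.38) = -0.37°C

-0.37°C (parcel cooler than environment)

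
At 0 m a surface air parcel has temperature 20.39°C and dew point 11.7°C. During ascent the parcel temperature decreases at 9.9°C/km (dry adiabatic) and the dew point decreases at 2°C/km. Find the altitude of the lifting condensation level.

1100 m

T and T_d converge at 9.9 − 2 = 7.9°C per km
Height above start = (20.39 − 11.7) / 7.9 = 1.1 km
LCL altitude = 0 m + 1100 m = 1100 m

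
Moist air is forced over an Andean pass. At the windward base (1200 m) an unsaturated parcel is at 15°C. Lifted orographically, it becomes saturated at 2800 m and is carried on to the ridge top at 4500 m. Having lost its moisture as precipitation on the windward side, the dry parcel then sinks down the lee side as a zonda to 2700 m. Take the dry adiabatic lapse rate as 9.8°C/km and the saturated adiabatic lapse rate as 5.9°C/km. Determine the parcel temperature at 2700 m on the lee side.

6.93°C

1200–2800 m, dry: Δz = 1.6 km ⇒ ΔT = -15.68°C; T = -0.68°C
2800–4500 m, saturated: Δz = 1.7 km ⇒ ΔT = -10.03°C; T = -10.71°C
4500–2700 m, dry descent: Δz = 1.8 km ⇒ ΔT = +17.64°C; T = 6.93°C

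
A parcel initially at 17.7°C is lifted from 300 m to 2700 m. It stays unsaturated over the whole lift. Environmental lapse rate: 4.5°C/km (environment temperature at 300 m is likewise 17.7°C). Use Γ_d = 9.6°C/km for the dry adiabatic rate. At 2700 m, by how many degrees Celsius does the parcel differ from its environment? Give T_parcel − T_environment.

Parcel:
  300 → 2700 m (dry, 9.6°C/km): ΔT = -9.6 × 2.4 = -23.04°C → T = -5.34°C
Environment:
  300 → 2700 m (environment, 4.5°C/km): ΔT = -4.5 × 2.4 = -10.8°C → T = 6.9°C
T_parcel − T_env = -5.34 − 6.9 = -12.24°C

-12.24°C (parcel cooler than environment)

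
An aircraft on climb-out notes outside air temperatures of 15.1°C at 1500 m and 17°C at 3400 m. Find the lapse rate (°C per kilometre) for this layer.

-1°C/km

Γ = −ΔT/Δz = (15.1 − 17) / (3400 − 1500) m
  = -1.9°C / 1.9 km = -1°C/km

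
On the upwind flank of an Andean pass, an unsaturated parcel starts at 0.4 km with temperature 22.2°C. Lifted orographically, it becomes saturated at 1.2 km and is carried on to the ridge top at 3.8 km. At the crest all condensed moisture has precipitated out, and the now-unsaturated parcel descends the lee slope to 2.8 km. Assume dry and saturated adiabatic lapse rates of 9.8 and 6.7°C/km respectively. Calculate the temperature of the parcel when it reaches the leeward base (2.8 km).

400 → 1200 m (dry, 9.8°C/km): ΔT = -9.8 × 0.8 = -7.84°C → T = 14.36°C
1200 → 3800 m (saturated, 6.7°C/km): ΔT = -6.7 × 2.6 = -17.42°C → T = -3.06°C
3800 → 2800 m (dry descent, 9.8°C/km): ΔT = +9.8 × 1 = +9.8°C → T = 6.74°C

6.74°C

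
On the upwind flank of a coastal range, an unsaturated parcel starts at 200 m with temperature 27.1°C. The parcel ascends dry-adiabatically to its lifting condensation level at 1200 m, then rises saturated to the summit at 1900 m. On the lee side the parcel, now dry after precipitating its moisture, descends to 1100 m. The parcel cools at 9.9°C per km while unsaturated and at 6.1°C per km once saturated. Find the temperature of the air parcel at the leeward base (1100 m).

200–1200 m, dry: Δz = 1 km ⇒ ΔT = -9.9°C; T = 17.2°C
1200–1900 m, saturated: Δz = 0.7 km ⇒ ΔT = -4.27°C; T = 12.93°C
1900–1100 m, dry descent: Δz = 0.8 km ⇒ ΔT = +7.92°C; T = 20.85°C

20.85°C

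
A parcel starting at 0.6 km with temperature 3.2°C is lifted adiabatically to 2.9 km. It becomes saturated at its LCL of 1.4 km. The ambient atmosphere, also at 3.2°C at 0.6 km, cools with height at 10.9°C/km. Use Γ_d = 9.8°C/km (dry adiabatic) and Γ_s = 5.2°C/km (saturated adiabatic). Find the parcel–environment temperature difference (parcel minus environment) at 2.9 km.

+9.43°C (parcel warmer than environment)

Parcel:
  600 → 1400 m (dry, 9.8°C/km): ΔT = -9.8 × 0.8 = -7.84°C → T = -4.64°C
  1400 → 2900 m (saturated, 5.2°C/km): ΔT = -5.2 × 1.5 = -7.8°C → T = -12.44°C
Environment:
  600 → 2900 m (environment, 10.9°C/km): ΔT = -10.9 × 2.3 = -25.07°C → T = -21.87°C
T_parcel − T_env = -12.44 − (-21.87) = +9.43°C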